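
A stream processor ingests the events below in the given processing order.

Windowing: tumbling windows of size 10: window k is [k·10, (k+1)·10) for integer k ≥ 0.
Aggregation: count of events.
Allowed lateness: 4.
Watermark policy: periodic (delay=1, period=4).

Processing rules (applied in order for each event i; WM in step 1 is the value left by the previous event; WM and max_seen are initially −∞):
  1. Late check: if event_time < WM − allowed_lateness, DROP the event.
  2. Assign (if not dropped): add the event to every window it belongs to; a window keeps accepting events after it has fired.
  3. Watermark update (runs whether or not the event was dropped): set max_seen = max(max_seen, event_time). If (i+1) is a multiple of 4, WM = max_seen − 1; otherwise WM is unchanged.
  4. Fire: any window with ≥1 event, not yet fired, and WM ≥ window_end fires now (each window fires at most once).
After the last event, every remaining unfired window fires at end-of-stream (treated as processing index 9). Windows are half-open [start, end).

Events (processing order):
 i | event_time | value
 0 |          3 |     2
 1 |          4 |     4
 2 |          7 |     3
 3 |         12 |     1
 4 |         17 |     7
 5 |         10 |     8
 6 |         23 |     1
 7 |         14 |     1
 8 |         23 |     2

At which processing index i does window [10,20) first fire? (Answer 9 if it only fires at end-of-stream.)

7

i=0 t=3 v=2: → [0,10); WM=−∞
i=1 t=4 v=4: → [0,10); WM=−∞
i=2 t=7 v=3: → [0,10); WM=−∞
i=3 t=12 v=1: → [10,20); WM=11; [0,10) fires=3
i=4 t=17 v=7: → [10,20); WM=11
i=5 t=10 v=8: → [10,20); WM=11
i=6 t=23 v=1: → [20,30); WM=11
i=7 t=14 v=1: → [10,20); WM=22; [10,20) fires=4
i=8 t=23 v=2: → [20,30); WM=22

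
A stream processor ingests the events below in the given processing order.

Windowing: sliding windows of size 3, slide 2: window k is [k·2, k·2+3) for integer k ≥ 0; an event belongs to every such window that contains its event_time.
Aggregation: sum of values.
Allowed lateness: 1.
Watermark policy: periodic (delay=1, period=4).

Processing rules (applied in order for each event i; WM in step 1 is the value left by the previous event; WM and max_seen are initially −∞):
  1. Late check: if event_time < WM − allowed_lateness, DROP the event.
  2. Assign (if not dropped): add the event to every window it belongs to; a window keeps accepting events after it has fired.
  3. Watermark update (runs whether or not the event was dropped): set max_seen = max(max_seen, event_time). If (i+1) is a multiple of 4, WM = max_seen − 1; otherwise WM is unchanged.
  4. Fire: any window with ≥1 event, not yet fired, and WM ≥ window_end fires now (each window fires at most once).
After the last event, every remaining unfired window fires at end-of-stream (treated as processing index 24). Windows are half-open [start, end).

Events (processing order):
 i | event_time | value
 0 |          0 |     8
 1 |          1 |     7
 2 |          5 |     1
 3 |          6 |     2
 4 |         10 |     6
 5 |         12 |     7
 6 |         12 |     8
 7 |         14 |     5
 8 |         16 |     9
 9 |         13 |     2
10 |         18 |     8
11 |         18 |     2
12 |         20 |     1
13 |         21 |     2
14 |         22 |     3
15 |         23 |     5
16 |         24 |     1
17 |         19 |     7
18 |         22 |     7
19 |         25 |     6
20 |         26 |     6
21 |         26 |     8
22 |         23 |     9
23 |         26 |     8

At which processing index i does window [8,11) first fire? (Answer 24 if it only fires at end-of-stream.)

7

i=0 t=0 v=8: → [0,3); WM=−∞
i=1 t=1 v=7: → [0,3); WM=−∞
i=2 t=5 v=1: → [4,7); WM=−∞
i=3 t=6 v=2: → [6,9),[4,7); WM=5; [0,3) fires=15
i=4 t=10 v=6: → [10,13),[8,11); WM=5
i=5 t=12 v=7: → [12,15),[10,13); WM=5
i=6 t=12 v=8: → [12,15),[10,13); WM=5
i=7 t=14 v=5: → [14,17),[12,15); WM=13; [4,7) fires=3 [6,9) fires=2 [8,11) fires=6 [10,13) fires=21
i=8 t=16 v=9: → [16,19),[14,17); WM=13
i=9 t=13 v=2: → [12,15); WM=13
i=10 t=18 v=8: → [18,21),[16,19); WM=13
i=11 t=18 v=2: → [18,21),[16,19); WM=17; [12,15) fires=22 [14,17) fires=14
i=12 t=20 v=1: → [20,23),[18,21); WM=17
i=13 t=21 v=2: → [20,23); WM=17
i=14 t=22 v=3: → [22,25),[20,23); WM=17
i=15 t=23 v=5: → [22,25); WM=22; [16,19) fires=19 [18,21) fires=11
i=16 t=24 v=1: → [24,27),[22,25); WM=22
i=17 t=19 v=7: DROP (t<22-1); WM=22
i=18 t=22 v=7: → [22,25),[20,23); WM=22
i=19 t=25 v=6: → [24,27); WM=24; [20,23) fires=13
i=20 t=26 v=6: → [26,29),[24,27); WM=24
i=21 t=26 v=8: → [26,29),[24,27); WM=24
i=22 t=23 v=9: → [22,25); WM=24
i=23 t=26 v=8: → [26,29),[24,27); WM=25; [22,25) fires=25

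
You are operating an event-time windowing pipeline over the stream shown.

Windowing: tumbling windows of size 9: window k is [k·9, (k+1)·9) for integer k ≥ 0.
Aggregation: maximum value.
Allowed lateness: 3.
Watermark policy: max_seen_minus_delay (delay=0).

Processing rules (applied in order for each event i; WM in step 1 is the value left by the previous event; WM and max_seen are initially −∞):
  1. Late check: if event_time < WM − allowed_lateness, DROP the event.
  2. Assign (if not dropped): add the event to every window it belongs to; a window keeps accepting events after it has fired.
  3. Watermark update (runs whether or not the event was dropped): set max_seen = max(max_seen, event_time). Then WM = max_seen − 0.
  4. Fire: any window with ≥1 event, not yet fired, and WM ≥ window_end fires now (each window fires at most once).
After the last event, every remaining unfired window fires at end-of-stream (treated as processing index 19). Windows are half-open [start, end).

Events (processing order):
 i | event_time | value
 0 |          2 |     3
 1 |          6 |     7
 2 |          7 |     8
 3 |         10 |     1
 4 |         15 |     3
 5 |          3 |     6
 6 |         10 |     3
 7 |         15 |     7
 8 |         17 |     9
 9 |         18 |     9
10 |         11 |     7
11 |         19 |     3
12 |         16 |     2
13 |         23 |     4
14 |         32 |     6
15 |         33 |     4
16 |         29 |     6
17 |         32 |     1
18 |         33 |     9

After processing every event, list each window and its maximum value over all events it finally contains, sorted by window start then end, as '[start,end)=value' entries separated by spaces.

i=0 t=2 v=3: → [0,9); WM=2
i=1 t=6 v=7: → [0,9); WM=6
i=2 t=7 v=8: → [0,9); WM=7
i=3 t=10 v=1: → [9,18); WM=10; [0,9) fires=8
i=4 t=15 v=3: → [9,18); WM=15
i=5 t=3 v=6: DROP (t<15-3); WM=15
i=6 t=10 v=3: DROP (t<15-3); WM=15
i=7 t=15 v=7: → [9,18); WM=15
i=8 t=17 v=9: → [9,18); WM=17
i=9 t=18 v=9: → [18,27); WM=18; [9,18) fires=9
i=10 t=11 v=7: DROP (t<18-3); WM=18
i=11 t=19 v=3: → [18,27); WM=19
i=12 t=16 v=2: → [9,18); WM=19
i=13 t=23 v=4: → [18,27); WM=23
i=14 t=32 v=6: → [27,36); WM=32; [18,27) fires=9
i=15 t=33 v=4: → [27,36); WM=33
i=16 t=29 v=6: DROP (t<33-3); WM=33
i=17 t=32 v=1: → [27,36); WM=33
i=18 t=33 v=9: → [27,36); WM=33

[0,9)=8 [9,18)=9 [18,27)=9 [27,36)=9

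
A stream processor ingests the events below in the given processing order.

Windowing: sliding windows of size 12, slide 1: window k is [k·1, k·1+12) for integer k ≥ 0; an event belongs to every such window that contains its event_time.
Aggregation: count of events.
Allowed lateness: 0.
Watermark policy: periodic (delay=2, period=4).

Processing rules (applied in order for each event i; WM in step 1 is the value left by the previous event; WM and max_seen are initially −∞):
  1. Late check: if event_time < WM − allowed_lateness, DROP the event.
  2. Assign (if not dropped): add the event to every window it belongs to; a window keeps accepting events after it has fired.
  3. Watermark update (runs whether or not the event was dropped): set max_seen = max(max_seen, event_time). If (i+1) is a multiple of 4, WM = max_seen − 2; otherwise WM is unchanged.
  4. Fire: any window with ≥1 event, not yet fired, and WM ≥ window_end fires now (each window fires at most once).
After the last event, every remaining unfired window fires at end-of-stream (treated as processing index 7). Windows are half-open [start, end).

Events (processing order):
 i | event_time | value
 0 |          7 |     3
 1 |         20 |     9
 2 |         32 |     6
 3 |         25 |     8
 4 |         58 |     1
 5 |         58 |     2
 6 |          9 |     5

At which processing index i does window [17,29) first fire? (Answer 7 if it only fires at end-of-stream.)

3

i=0 t=7 v=3: → [7,19),[6,18),[5,17),[4,16),[3,15),[2,14),[1,13),[0,12); WM=−∞
i=1 t=20 v=9: → [20,32),[19,31),[18,30),[17,29),[16,28),[15,27),[14,26),[13,25),[12,24),[11,23),[10,22),[9,21); WM=−∞
i=2 t=32 v=6: → [32,44),[31,43),[30,42),[29,41),[28,40),[27,39),[26,38),[25,37),[24,36),[23,35),[22,34),[21,33); WM=−∞
i=3 t=25 v=8: → [25,37),[24,36),[23,35),[22,34),[21,33),[20,32),[19,31),[18,30),[17,29),[16,28),[15,27),[14,26); WM=30; [0,12) fires=1 [1,13) fires=1 [2,14) fires=1 [3,15) fires=1 [4,16) fires=1 [5,17) fires=1 [6,18) fires=1 [7,19) fires=1 [9,21) fires=1 [10,22) fires=1 [11,23) fires=1 [12,24) fires=1 [13,25) fires=1 [14,26) fires=2 [15,27) fires=2 [16,28) fires=2 [17,29) fires=2 [18,30) fires=2
i=4 t=58 v=1: → [58,70),[57,69),[56,68),[55,67),[54,66),[53,65),[52,64),[51,63),[50,62),[49,61),[48,60),[47,59); WM=30
i=5 t=58 v=2: → [58,70),[57,69),[56,68),[55,67),[54,66),[53,65),[52,64),[51,63),[50,62),[49,61),[48,60),[47,59); WM=30
i=6 t=9 v=5: DROP (t<30-0); WM=30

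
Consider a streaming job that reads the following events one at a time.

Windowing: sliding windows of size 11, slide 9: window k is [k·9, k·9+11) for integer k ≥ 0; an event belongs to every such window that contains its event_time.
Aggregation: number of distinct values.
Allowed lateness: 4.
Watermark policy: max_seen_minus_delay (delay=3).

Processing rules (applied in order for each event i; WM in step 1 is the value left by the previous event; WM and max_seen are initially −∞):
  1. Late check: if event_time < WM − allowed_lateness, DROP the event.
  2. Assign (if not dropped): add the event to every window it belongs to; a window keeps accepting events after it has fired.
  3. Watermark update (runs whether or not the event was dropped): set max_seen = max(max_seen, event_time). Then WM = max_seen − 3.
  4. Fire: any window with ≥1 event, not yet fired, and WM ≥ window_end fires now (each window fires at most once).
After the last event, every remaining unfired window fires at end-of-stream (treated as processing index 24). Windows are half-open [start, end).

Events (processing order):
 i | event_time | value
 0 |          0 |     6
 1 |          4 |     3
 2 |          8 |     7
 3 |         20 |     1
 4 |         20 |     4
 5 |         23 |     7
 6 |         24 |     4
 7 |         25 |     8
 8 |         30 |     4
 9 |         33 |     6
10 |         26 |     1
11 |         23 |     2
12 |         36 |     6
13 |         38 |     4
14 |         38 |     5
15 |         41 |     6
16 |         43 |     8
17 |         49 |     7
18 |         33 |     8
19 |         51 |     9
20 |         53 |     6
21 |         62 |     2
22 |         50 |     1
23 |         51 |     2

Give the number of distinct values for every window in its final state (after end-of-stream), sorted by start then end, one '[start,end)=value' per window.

[0,11)=3 [18,29)=4 [27,38)=2 [36,47)=4 [45,56)=3 [54,65)=1

i=0 t=0 v=6: → [0,11); WM=-3
i=1 t=4 v=3: → [0,11); WM=1
i=2 t=8 v=7: → [0,11); WM=5
i=3 t=20 v=1: → [18,29); WM=17; [0,11) fires=3
i=4 t=20 v=4: → [18,29); WM=17
i=5 t=23 v=7: → [18,29); WM=20
i=6 t=24 v=4: → [18,29); WM=21
i=7 t=25 v=8: → [18,29); WM=22
i=8 t=30 v=4: → [27,38); WM=27
i=9 t=33 v=6: → [27,38); WM=30; [18,29) fires=4
i=10 t=26 v=1: → [18,29); WM=30
i=11 t=23 v=2: DROP (t<30-4); WM=30
i=12 t=36 v=6: → [36,47),[27,38); WM=33
i=13 t=38 v=4: → [36,47); WM=35
i=14 t=38 v=5: → [36,47); WM=35
i=15 t=41 v=6: → [36,47); WM=38; [27,38) fires=2
i=16 t=43 v=8: → [36,47); WM=40
i=17 t=49 v=7: → [45,56); WM=46
i=18 t=33 v=8: DROP (t<46-4); WM=46
i=19 t=51 v=9: → [45,56); WM=48; [36,47) fires=4
i=20 t=53 v=6: → [45,56); WM=50
i=21 t=62 v=2: → [54,65); WM=59; [45,56) fires=3
i=22 t=50 v=1: DROP (t<59-4); WM=59
i=23 t=51 v=2: DROP (t<59-4); WM=59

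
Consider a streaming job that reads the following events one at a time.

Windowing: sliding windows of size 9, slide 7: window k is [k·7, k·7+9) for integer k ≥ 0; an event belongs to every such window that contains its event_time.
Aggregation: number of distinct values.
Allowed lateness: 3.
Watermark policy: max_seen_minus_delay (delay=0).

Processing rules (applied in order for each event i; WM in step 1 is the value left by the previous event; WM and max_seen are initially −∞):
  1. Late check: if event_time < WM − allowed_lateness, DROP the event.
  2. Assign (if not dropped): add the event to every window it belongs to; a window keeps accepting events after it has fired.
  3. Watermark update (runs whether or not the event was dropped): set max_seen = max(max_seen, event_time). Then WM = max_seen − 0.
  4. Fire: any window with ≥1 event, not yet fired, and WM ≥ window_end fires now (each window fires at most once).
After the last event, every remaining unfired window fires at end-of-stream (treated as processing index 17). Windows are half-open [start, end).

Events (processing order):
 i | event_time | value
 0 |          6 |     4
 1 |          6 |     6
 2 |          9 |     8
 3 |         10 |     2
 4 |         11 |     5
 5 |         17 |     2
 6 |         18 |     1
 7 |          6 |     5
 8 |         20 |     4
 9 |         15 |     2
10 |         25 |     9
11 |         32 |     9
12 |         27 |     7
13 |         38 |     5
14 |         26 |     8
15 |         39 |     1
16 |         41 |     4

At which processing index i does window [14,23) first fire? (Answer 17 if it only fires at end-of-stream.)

10

i=0 t=6 v=4: → [0,9); WM=6
i=1 t=6 v=6: → [0,9); WM=6
i=2 t=9 v=8: → [7,16); WM=9; [0,9) fires=2
i=3 t=10 v=2: → [7,16); WM=10
i=4 t=11 v=5: → [7,16); WM=11
i=5 t=17 v=2: → [14,23); WM=17; [7,16) fires=3
i=6 t=18 v=1: → [14,23); WM=18
i=7 t=6 v=5: DROP (t<18-3); WM=18
i=8 t=20 v=4: → [14,23); WM=20
i=9 t=15 v=2: DROP (t<20-3); WM=20
i=10 t=25 v=9: → [21,30); WM=25; [14,23) fires=3
i=11 t=32 v=9: → [28,37); WM=32; [21,30) fires=1
i=12 t=27 v=7: DROP (t<32-3); WM=32
i=13 t=38 v=5: → [35,44); WM=38; [28,37) fires=1
i=14 t=26 v=8: DROP (t<38-3); WM=38
i=15 t=39 v=1: → [35,44); WM=39
i=16 t=41 v=4: → [35,44); WM=41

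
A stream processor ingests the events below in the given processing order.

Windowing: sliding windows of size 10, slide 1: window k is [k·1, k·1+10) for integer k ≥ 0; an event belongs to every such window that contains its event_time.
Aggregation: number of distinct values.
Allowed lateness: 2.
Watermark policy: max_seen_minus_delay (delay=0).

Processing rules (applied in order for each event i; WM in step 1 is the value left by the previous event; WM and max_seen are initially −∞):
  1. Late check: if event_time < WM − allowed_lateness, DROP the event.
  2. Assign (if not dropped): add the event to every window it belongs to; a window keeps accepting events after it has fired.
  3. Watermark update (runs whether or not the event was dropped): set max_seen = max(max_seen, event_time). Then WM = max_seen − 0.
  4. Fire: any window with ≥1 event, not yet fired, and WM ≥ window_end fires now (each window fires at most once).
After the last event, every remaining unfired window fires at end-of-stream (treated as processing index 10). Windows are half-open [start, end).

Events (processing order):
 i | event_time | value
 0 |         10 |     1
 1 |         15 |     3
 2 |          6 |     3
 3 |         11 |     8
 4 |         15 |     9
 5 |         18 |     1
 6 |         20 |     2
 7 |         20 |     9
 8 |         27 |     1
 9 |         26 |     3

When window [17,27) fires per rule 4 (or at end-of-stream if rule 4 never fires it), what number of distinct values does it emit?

3

i=0 t=10 v=1: → [10,20),[9,19),[8,18),[7,17),[6,16),[5,15),[4,14),[3,13),[2,12),[1,11); WM=10
i=1 t=15 v=3: → [15,25),[14,24),[13,23),[12,22),[11,21),[10,20),[9,19),[8,18),[7,17),[6,16); WM=15; [1,11) fires=1 [2,12) fires=1 [3,13) fires=1 [4,14) fires=1 [5,15) fires=1
i=2 t=6 v=3: DROP (t<15-2); WM=15
i=3 t=11 v=8: DROP (t<15-2); WM=15
i=4 t=15 v=9: → [15,25),[14,24),[13,23),[12,22),[11,21),[10,20),[9,19),[8,18),[7,17),[6,16); WM=15
i=5 t=18 v=1: → [18,28),[17,27),[16,26),[15,25),[14,24),[13,23),[12,22),[11,21),[10,20),[9,19); WM=18; [6,16) fires=3 [7,17) fires=3 [8,18) fires=3
i=6 t=20 v=2: → [20,30),[19,29),[18,28),[17,27),[16,26),[15,25),[14,24),[13,23),[12,22),[11,21); WM=20; [9,19) fires=3 [10,20) fires=3
i=7 t=20 v=9: → [20,30),[19,29),[18,28),[17,27),[16,26),[15,25),[14,24),[13,23),[12,22),[11,21); WM=20
i=8 t=27 v=1: → [27,37),[26,36),[25,35),[24,34),[23,33),[22,32),[21,31),[20,30),[19,29),[18,28); WM=27; [11,21) fires=4 [12,22) fires=4 [13,23) fires=4 [14,24) fires=4 [15,25) fires=4 [16,26) fires=3 [17,27) fires=3
i=9 t=26 v=3: → [26,36),[25,35),[24,34),[23,33),[22,32),[21,31),[20,30),[19,29),[18,28),[17,27); WM=27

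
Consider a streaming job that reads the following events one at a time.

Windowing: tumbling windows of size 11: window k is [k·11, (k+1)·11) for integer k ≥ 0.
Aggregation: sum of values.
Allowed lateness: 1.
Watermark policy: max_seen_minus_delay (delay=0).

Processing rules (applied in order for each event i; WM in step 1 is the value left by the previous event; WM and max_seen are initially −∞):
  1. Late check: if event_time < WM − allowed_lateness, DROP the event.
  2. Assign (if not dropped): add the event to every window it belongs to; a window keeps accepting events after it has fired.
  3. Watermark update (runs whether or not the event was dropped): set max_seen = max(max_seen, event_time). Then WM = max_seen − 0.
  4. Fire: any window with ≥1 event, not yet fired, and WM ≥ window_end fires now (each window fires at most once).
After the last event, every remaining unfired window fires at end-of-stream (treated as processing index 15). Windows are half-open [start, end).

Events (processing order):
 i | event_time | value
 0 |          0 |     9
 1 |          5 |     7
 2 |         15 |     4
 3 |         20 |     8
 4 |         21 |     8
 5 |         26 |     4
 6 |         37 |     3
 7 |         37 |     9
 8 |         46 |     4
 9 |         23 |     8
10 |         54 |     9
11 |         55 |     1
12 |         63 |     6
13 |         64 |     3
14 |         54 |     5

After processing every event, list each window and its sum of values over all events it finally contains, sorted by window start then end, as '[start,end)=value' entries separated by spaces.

[0,11)=16 [11,22)=20 [22,33)=4 [33,44)=12 [44,55)=13 [55,66)=10

i=0 t=0 v=9: → [0,11); WM=0
i=1 t=5 v=7: → [0,11); WM=5
i=2 t=15 v=4: → [11,22); WM=15; [0,11) fires=16
i=3 t=20 v=8: → [11,22); WM=20
i=4 t=21 v=8: → [11,22); WM=21
i=5 t=26 v=4: → [22,33); WM=26; [11,22) fires=20
i=6 t=37 v=3: → [33,44); WM=37; [22,33) fires=4
i=7 t=37 v=9: → [33,44); WM=37
i=8 t=46 v=4: → [44,55); WM=46; [33,44) fires=12
i=9 t=23 v=8: DROP (t<46-1); WM=46
i=10 t=54 v=9: → [44,55); WM=54
i=11 t=55 v=1: → [55,66); WM=55; [44,55) fires=13
i=12 t=63 v=6: → [55,66); WM=63
i=13 t=64 v=3: → [55,66); WM=64
i=14 t=54 v=5: DROP (t<64-1); WM=64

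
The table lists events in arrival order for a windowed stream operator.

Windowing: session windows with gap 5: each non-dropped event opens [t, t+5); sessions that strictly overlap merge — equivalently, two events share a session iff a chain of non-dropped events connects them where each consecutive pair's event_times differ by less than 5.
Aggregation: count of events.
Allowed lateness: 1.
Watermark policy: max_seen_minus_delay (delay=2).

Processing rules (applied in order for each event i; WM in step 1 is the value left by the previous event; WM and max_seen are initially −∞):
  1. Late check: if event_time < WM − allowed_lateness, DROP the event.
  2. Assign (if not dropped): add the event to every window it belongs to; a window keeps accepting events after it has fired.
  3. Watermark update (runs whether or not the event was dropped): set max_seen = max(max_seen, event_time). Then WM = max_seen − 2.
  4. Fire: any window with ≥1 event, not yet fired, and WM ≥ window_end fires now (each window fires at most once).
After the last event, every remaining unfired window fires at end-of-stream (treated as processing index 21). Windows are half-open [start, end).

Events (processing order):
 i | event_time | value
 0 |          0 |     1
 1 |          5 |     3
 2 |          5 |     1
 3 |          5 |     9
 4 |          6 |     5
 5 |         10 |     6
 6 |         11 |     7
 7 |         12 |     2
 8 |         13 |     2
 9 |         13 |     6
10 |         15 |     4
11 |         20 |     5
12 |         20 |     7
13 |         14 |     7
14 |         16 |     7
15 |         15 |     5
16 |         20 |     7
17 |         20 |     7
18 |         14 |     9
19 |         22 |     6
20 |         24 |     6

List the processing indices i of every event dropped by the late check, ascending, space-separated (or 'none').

13 14 15 18

i=0 t=0 v=1: → [0,5); WM=-2
i=1 t=5 v=3: → [5,10); WM=3
i=2 t=5 v=1: → [5,10); WM=3
i=3 t=5 v=9: → [5,10); WM=3
i=4 t=6 v=5: → [5,11); WM=4
i=5 t=10 v=6: → [5,15); WM=8
i=6 t=11 v=7: → [5,16); WM=9
i=7 t=12 v=2: → [5,17); WM=10
i=8 t=13 v=2: → [5,18); WM=11
i=9 t=13 v=6: → [5,18); WM=11
i=10 t=15 v=4: → [5,20); WM=13
i=11 t=20 v=5: → [20,25); WM=18
i=12 t=20 v=7: → [20,25); WM=18
i=13 t=14 v=7: DROP (t<18-1); WM=18
i=14 t=16 v=7: DROP (t<18-1); WM=18
i=15 t=15 v=5: DROP (t<18-1); WM=18
i=16 t=20 v=7: → [20,25); WM=18
i=17 t=20 v=7: → [20,25); WM=18
i=18 t=14 v=9: DROP (t<18-1); WM=18
i=19 t=22 v=6: → [20,27); WM=20
i=20 t=24 v=6: → [20,29); WM=22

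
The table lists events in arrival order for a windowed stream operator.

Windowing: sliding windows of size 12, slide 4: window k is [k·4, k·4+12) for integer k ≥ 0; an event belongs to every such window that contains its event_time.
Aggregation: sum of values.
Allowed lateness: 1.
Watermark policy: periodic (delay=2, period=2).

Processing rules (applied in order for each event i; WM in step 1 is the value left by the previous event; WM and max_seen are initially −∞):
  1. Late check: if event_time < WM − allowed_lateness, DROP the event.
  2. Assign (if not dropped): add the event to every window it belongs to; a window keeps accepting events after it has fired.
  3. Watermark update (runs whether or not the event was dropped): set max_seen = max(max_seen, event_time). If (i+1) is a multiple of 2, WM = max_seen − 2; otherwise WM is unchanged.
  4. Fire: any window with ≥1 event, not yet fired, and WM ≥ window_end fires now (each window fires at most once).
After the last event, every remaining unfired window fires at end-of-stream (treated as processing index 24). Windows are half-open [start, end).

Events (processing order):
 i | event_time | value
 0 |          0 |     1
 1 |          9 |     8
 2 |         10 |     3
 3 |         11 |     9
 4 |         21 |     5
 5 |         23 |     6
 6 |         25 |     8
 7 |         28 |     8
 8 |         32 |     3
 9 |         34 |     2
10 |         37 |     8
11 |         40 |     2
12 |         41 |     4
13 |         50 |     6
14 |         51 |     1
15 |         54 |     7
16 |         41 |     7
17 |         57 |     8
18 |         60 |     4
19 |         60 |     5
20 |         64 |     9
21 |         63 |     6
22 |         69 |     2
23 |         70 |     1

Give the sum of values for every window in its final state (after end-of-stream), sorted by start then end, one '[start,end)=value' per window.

i=0 t=0 v=1: → [0,12); WM=−∞
i=1 t=9 v=8: → [8,20),[4,16),[0,12); WM=7
i=2 t=10 v=3: → [8,20),[4,16),[0,12); WM=7
i=3 t=11 v=9: → [8,20),[4,16),[0,12); WM=9
i=4 t=21 v=5: → [20,32),[16,28),[12,24); WM=9
i=5 t=23 v=6: → [20,32),[16,28),[12,24); WM=21; [0,12) fires=21 [4,16) fires=20 [8,20) fires=20
i=6 t=25 v=8: → [24,36),[20,32),[16,28); WM=21
i=7 t=28 v=8: → [28,40),[24,36),[20,32); WM=26; [12,24) fires=11
i=8 t=32 v=3: → [32,44),[28,40),[24,36); WM=26
i=9 t=34 v=2: → [32,44),[28,40),[24,36); WM=32; [16,28) fires=19 [20,32) fires=27
i=10 t=37 v=8: → [36,48),[32,44),[28,40); WM=32
i=11 t=40 v=2: → [40,52),[36,48),[32,44); WM=38; [24,36) fires=21
i=12 t=41 v=4: → [40,52),[36,48),[32,44); WM=38
i=13 t=50 v=6: → [48,60),[44,56),[40,52); WM=48; [28,40) fires=21 [32,44) fires=19 [36,48) fires=14
i=14 t=51 v=1: → [48,60),[44,56),[40,52); WM=48
i=15 t=54 v=7: → [52,64),[48,60),[44,56); WM=52; [40,52) fires=13
i=16 t=41 v=7: DROP (t<52-1); WM=52
i=17 t=57 v=8: → [56,68),[52,64),[48,60); WM=55
i=18 t=60 v=4: → [60,72),[56,68),[52,64); WM=55
i=19 t=60 v=5: → [60,72),[56,68),[52,64); WM=58; [44,56) fires=14
i=20 t=64 v=9: → [64,76),[60,72),[56,68); WM=58
i=21 t=63 v=6: → [60,72),[56,68),[52,64); WM=62; [48,60) fires=22
i=22 t=69 v=2: → [68,80),[64,76),[60,72); WM=62
i=23 t=70 v=1: → [68,80),[64,76),[60,72); WM=68; [52,64) fires=30 [56,68) fires=32

[0,12)=21 [4,16)=20 [8,20)=20 [12,24)=11 [16,28)=19 [20,32)=27 [24,36)=21 [28,40)=21 [32,44)=19 [36,48)=14 [40,52)=13 [44,56)=14 [48,60)=22 [52,64)=30 [56,68)=32 [60,72)=27 [64,76)=12 [68,80)=3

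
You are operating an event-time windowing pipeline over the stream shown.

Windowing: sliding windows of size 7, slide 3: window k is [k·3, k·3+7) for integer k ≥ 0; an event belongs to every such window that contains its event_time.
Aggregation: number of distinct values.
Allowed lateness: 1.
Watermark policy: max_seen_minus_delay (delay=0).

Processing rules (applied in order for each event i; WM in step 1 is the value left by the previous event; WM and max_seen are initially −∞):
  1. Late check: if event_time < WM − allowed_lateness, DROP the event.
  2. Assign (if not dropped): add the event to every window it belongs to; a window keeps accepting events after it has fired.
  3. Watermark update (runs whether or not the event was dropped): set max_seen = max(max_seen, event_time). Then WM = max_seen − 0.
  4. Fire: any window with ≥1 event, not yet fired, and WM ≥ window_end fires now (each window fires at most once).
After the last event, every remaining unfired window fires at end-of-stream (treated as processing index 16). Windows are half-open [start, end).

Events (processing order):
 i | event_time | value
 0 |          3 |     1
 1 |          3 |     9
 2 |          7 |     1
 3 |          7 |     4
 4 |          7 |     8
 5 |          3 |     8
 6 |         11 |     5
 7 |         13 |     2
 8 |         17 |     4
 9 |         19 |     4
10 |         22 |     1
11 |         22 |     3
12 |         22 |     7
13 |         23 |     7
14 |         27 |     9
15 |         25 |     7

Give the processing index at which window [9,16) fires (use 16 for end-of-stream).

8

i=0 t=3 v=1: → [3,10),[0,7); WM=3
i=1 t=3 v=9: → [3,10),[0,7); WM=3
i=2 t=7 v=1: → [6,13),[3,10); WM=7; [0,7) fires=2
i=3 t=7 v=4: → [6,13),[3,10); WM=7
i=4 t=7 v=8: → [6,13),[3,10); WM=7
i=5 t=3 v=8: DROP (t<7-1); WM=7
i=6 t=11 v=5: → [9,16),[6,13); WM=11; [3,10) fires=4
i=7 t=13 v=2: → [12,19),[9,16); WM=13; [6,13) fires=4
i=8 t=17 v=4: → [15,22),[12,19); WM=17; [9,16) fires=2
i=9 t=19 v=4: → [18,25),[15,22); WM=19; [12,19) fires=2
i=10 t=22 v=1: → [21,28),[18,25); WM=22; [15,22) fires=1
i=11 t=22 v=3: → [21,28),[18,25); WM=22
i=12 t=22 v=7: → [21,28),[18,25); WM=22
i=13 t=23 v=7: → [21,28),[18,25); WM=23
i=14 t=27 v=9: → [27,34),[24,31),[21,28); WM=27; [18,25) fires=4
i=15 t=25 v=7: DROP (t<27-1); WM=27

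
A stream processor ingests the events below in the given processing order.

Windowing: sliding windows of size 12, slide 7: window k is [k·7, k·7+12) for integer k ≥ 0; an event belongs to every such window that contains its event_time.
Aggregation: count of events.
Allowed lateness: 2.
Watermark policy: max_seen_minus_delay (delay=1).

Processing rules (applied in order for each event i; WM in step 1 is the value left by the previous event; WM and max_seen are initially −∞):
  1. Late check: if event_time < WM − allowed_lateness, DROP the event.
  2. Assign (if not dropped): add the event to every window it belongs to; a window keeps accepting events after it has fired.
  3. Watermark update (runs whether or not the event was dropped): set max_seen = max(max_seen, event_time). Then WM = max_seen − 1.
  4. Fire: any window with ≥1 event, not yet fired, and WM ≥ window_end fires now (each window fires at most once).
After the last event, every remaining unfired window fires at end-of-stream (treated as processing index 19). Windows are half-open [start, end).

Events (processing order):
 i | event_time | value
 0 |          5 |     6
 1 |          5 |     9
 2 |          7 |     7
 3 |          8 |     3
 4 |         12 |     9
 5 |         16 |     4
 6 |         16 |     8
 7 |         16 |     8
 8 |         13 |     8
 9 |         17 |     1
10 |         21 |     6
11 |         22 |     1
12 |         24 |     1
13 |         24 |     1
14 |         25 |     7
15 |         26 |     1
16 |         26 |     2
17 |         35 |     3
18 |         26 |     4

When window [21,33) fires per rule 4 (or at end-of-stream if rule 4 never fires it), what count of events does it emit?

7

i=0 t=5 v=6: → [0,12); WM=4
i=1 t=5 v=9: → [0,12); WM=4
i=2 t=7 v=7: → [7,19),[0,12); WM=6
i=3 t=8 v=3: → [7,19),[0,12); WM=7
i=4 t=12 v=9: → [7,19); WM=11
i=5 t=16 v=4: → [14,26),[7,19); WM=15; [0,12) fires=4
i=6 t=16 v=8: → [14,26),[7,19); WM=15
i=7 t=16 v=8: → [14,26),[7,19); WM=15
i=8 t=13 v=8: → [7,19); WM=15
i=9 t=17 v=1: → [14,26),[7,19); WM=16
i=10 t=21 v=6: → [21,33),[14,26); WM=20; [7,19) fires=8
i=11 t=22 v=1: → [21,33),[14,26); WM=21
i=12 t=24 v=1: → [21,33),[14,26); WM=23
i=13 t=24 v=1: → [21,33),[14,26); WM=23
i=14 t=25 v=7: → [21,33),[14,26); WM=24
i=15 t=26 v=1: → [21,33); WM=25
i=16 t=26 v=2: → [21,33); WM=25
i=17 t=35 v=3: → [35,47),[28,40); WM=34; [14,26) fires=9 [21,33) fires=7
i=18 t=26 v=4: DROP (t<34-2); WM=34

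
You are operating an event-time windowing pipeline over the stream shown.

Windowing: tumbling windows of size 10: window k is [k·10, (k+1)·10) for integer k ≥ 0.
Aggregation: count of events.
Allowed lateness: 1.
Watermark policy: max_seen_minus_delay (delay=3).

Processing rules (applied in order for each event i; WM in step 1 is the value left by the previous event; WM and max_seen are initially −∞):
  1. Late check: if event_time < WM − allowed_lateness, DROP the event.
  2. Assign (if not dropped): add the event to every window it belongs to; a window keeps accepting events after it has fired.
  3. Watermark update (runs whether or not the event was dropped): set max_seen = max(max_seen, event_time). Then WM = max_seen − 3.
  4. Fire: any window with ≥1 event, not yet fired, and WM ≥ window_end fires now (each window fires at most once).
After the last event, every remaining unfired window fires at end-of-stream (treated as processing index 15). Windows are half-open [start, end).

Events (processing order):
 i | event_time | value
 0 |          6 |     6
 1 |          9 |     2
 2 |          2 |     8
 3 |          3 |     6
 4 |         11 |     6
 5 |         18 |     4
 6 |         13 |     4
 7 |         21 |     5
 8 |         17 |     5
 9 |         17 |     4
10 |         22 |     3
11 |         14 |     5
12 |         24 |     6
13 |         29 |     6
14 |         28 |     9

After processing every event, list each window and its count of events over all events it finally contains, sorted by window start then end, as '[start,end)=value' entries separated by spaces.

i=0 t=6 v=6: → [0,10); WM=3
i=1 t=9 v=2: → [0,10); WM=6
i=2 t=2 v=8: DROP (t<6-1); WM=6
i=3 t=3 v=6: DROP (t<6-1); WM=6
i=4 t=11 v=6: → [10,20); WM=8
i=5 t=18 v=4: → [10,20); WM=15; [0,10) fires=2
i=6 t=13 v=4: DROP (t<15-1); WM=15
i=7 t=21 v=5: → [20,30); WM=18
i=8 t=17 v=5: → [10,20); WM=18
i=9 t=17 v=4: → [10,20); WM=18
i=10 t=22 v=3: → [20,30); WM=19
i=11 t=14 v=5: DROP (t<19-1); WM=19
i=12 t=24 v=6: → [20,30); WM=21; [10,20) fires=4
i=13 t=29 v=6: → [20,30); WM=26
i=14 t=28 v=9: → [20,30); WM=26

[0,10)=2 [10,20)=4 [20,30)=5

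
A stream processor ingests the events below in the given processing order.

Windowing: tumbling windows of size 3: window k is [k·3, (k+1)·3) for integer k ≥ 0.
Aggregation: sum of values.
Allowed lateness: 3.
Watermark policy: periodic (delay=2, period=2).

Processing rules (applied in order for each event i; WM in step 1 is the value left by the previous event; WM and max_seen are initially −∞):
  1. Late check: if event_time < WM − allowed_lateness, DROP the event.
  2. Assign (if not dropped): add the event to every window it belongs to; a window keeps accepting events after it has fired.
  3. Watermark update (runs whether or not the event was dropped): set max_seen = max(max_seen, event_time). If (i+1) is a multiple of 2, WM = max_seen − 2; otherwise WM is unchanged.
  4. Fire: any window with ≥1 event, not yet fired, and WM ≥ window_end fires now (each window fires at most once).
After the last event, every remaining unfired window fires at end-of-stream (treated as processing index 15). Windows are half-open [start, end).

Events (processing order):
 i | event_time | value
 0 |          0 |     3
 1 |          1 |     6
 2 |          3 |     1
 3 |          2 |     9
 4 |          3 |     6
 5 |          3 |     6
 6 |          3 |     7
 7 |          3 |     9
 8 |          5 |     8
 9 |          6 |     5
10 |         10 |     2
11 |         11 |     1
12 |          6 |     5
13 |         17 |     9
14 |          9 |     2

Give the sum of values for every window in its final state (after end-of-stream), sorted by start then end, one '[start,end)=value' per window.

i=0 t=0 v=3: → [0,3); WM=−∞
i=1 t=1 v=6: → [0,3); WM=-1
i=2 t=3 v=1: → [3,6); WM=-1
i=3 t=2 v=9: → [0,3); WM=1
i=4 t=3 v=6: → [3,6); WM=1
i=5 t=3 v=6: → [3,6); WM=1
i=6 t=3 v=7: → [3,6); WM=1
i=7 t=3 v=9: → [3,6); WM=1
i=8 t=5 v=8: → [3,6); WM=1
i=9 t=6 v=5: → [6,9); WM=4; [0,3) fires=18
i=10 t=10 v=2: → [9,12); WM=4
i=11 t=11 v=1: → [9,12); WM=9; [3,6) fires=37 [6,9) fires=5
i=12 t=6 v=5: → [6,9); WM=9
i=13 t=17 v=9: → [15,18); WM=15; [9,12) fires=3
i=14 t=9 v=2: DROP (t<15-3); WM=15

[0,3)=18 [3,6)=37 [6,9)=10 [9,12)=3 [15,18)=9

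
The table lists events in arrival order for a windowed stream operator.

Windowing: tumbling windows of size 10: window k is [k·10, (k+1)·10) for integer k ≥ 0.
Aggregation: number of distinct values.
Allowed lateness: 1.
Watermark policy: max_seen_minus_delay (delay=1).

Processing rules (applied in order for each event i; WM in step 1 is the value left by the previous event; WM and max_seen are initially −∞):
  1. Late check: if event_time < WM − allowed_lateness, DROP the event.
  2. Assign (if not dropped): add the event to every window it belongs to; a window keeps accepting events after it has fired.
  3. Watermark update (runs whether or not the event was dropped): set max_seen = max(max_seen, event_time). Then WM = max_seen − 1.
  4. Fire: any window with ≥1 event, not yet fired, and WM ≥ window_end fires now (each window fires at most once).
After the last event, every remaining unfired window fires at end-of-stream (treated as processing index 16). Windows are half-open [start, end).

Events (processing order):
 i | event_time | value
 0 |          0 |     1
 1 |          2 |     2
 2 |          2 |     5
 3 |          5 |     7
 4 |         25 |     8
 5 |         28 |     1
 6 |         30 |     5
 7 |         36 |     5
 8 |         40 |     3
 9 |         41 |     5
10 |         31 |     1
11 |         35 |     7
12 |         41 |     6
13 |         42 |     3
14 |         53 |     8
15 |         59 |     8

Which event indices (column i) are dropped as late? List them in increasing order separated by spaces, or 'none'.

10 11

i=0 t=0 v=1: → [0,10); WM=-1
i=1 t=2 v=2: → [0,10); WM=1
i=2 t=2 v=5: → [0,10); WM=1
i=3 t=5 v=7: → [0,10); WM=4
i=4 t=25 v=8: → [20,30); WM=24; [0,10) fires=4
i=5 t=28 v=1: → [20,30); WM=27
i=6 t=30 v=5: → [30,40); WM=29
i=7 t=36 v=5: → [30,40); WM=35; [20,30) fires=2
i=8 t=40 v=3: → [40,50); WM=39
i=9 t=41 v=5: → [40,50); WM=40; [30,40) fires=1
i=10 t=31 v=1: DROP (t<40-1); WM=40
i=11 t=35 v=7: DROP (t<40-1); WM=40
i=12 t=41 v=6: → [40,50); WM=40
i=13 t=42 v=3: → [40,50); WM=41
i=14 t=53 v=8: → [50,60); WM=52; [40,50) fires=3
i=15 t=59 v=8: → [50,60); WM=58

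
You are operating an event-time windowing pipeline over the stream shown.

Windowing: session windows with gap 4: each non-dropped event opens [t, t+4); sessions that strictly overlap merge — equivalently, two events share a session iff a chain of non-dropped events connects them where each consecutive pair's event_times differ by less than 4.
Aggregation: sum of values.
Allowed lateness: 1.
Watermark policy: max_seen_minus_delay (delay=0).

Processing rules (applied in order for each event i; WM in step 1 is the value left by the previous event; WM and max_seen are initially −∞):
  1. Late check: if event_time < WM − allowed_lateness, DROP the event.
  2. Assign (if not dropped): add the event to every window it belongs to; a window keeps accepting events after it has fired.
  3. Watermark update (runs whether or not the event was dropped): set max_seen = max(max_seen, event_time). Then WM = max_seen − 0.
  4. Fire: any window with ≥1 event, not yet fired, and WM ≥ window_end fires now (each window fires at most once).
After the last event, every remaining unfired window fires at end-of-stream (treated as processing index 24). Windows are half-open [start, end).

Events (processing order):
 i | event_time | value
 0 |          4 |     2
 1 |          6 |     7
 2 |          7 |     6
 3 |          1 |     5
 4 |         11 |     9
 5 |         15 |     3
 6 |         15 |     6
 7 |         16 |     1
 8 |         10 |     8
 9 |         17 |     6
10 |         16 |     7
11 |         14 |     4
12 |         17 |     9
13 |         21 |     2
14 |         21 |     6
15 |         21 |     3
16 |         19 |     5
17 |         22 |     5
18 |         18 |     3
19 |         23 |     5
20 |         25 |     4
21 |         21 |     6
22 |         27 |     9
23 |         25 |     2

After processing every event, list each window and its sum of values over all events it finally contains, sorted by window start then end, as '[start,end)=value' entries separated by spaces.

[4,11)=15 [11,15)=9 [15,21)=32 [21,31)=34

i=0 t=4 v=2: → [4,8); WM=4
i=1 t=6 v=7: → [4,10); WM=6
i=2 t=7 v=6: → [4,11); WM=7
i=3 t=1 v=5: DROP (t<7-1); WM=7
i=4 t=11 v=9: → [11,15); WM=11
i=5 t=15 v=3: → [15,19); WM=15
i=6 t=15 v=6: → [15,19); WM=15
i=7 t=16 v=1: → [15,20); WM=16
i=8 t=10 v=8: DROP (t<16-1); WM=16
i=9 t=17 v=6: → [15,21); WM=17
i=10 t=16 v=7: → [15,21); WM=17
i=11 t=14 v=4: DROP (t<17-1); WM=17
i=12 t=17 v=9: → [15,21); WM=17
i=13 t=21 v=2: → [21,25); WM=21
i=14 t=21 v=6: → [21,25); WM=21
i=15 t=21 v=3: → [21,25); WM=21
i=16 t=19 v=5: DROP (t<21-1); WM=21
i=17 t=22 v=5: → [21,26); WM=22
i=18 t=18 v=3: DROP (t<22-1); WM=22
i=19 t=23 v=5: → [21,27); WM=23
i=20 t=25 v=4: → [21,29); WM=25
i=21 t=21 v=6: DROP (t<25-1); WM=25
i=22 t=27 v=9: → [21,31); WM=27
i=23 t=25 v=2: DROP (t<27-1); WM=27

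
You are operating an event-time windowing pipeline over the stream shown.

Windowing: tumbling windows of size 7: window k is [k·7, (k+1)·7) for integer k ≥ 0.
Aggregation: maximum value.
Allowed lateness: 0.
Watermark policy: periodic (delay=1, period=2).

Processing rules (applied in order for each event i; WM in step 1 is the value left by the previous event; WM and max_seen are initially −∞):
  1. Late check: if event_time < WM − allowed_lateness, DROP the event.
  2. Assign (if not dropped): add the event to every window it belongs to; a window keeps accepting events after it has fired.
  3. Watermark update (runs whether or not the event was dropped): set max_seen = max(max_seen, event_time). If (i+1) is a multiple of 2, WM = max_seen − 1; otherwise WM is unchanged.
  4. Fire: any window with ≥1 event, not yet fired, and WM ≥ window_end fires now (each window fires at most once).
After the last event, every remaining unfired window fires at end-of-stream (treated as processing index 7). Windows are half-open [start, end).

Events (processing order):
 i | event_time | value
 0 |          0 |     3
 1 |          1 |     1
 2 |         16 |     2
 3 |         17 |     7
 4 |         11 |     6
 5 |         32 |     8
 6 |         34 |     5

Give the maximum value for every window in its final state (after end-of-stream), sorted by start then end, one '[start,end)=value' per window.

i=0 t=0 v=3: → [0,7); WM=−∞
i=1 t=1 v=1: → [0,7); WM=0
i=2 t=16 v=2: → [14,21); WM=0
i=3 t=17 v=7: → [14,21); WM=16; [0,7) fires=3
i=4 t=11 v=6: DROP (t<16-0); WM=16
i=5 t=32 v=8: → [28,35); WM=31; [14,21) fires=7
i=6 t=34 v=5: → [28,35); WM=31

[0,7)=3 [14,21)=7 [28,35)=8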